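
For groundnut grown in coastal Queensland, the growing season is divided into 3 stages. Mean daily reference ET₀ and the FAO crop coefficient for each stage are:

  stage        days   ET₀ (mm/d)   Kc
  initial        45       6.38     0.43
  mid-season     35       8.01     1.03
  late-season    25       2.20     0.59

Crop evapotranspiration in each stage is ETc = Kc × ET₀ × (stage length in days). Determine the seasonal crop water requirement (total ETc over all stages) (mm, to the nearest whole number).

initial: 0.43 × 6.38 × 45 = 123.45 mm
mid-season: 1.03 × 8.01 × 35 = 288.76 mm
late-season: 0.59 × 2.20 × 25 = 32.45 mm
Seasonal total = 444.66 mm

445 mm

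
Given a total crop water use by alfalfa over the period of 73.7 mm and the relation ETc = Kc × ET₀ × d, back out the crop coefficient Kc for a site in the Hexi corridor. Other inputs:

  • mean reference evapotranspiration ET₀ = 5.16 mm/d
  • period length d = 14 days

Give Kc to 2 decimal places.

1.02

ETc = Kc × ET₀ × d  ⇒  Kc = ETc / (ET₀ × d)
Kc = 73.7 / (5.16 × 14) = 73.7 / 72.24 = 1.0202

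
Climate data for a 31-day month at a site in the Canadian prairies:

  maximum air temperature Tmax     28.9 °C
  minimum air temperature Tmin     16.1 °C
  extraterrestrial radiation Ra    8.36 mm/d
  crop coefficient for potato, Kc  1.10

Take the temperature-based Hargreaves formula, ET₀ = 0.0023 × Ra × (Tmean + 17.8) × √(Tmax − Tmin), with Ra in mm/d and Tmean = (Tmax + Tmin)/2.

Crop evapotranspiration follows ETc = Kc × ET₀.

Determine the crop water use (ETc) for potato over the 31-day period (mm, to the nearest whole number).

95 mm

Tmean = (28.9 + 16.1)/2 = 22.50 °C
ET₀ = 0.0023 × 8.36 × (22.50 + 17.8) × √12.8 = 0.0023 × 8.36 × 40.30 × 3.5777 = 2.7723 mm/d
ETc = Kc × ET₀ = 1.10 × 2.7723 = 3.0495 mm/d
Over 31 days: 3.0495 × 31 = 94.535 mm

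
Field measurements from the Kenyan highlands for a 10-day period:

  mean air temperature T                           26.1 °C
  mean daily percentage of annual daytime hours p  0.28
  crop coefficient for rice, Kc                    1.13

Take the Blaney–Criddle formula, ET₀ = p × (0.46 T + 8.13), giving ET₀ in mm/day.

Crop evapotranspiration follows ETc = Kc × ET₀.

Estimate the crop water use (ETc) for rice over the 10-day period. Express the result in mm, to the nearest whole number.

ET₀ = 0.28 × (0.46 × 26.1 + 8.13) = 0.28 × 20.136 = 5.6381 mm/d
ETc = Kc × ET₀ = 1.13 × 5.6381 = 6.3711 mm/d
Over 10 days: 6.3711 × 10 = 63.711 mm

64 mm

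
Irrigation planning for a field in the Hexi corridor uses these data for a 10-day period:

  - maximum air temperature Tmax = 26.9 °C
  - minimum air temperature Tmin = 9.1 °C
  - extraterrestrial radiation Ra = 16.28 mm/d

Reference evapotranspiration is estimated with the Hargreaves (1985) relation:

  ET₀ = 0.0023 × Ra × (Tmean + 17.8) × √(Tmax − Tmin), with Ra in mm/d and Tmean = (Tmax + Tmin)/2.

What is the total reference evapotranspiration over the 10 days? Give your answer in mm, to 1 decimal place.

56.6 mm

Tmean = (26.9 + 9.1)/2 = 18.00 °C
ET₀ = 0.0023 × 16.28 × (18.00 + 17.8) × √17.8 = 0.0023 × 16.28 × 35.80 × 4.2190 = 5.6555 mm/d
Over 10 days: 5.6555 × 10 = 56.555 mm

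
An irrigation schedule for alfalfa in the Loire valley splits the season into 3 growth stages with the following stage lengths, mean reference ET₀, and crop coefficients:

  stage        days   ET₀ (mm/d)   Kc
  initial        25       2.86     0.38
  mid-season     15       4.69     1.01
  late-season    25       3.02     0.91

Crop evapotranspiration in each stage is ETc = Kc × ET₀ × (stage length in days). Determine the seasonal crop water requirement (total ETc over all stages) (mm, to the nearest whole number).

initial: 0.38 × 2.86 × 25 = 27.17 mm
mid-season: 1.01 × 4.69 × 15 = 71.05 mm
late-season: 0.91 × 3.02 × 25 = 68.71 mm
Seasonal total = 166.93 mm

167 mm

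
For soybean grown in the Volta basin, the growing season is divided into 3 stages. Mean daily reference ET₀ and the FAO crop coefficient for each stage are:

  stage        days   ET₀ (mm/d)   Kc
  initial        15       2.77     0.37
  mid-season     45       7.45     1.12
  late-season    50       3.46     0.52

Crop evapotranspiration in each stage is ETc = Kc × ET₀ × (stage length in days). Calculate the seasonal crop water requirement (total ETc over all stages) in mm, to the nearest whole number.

initial: 0.37 × 2.77 × 15 = 15.37 mm
mid-season: 1.12 × 7.45 × 45 = 375.48 mm
late-season: 0.52 × 3.46 × 50 = 89.96 mm
Seasonal total = 480.81 mm

481 mm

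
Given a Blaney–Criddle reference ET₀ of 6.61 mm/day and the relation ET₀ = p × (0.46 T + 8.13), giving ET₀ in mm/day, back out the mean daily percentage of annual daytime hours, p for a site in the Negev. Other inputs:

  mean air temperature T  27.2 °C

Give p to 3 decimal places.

p = ET₀ / (0.46 T + 8.13) = 6.61 / (0.46 × 27.2 + 8.13) = 6.61 / 20.642 = 0.3202

0.320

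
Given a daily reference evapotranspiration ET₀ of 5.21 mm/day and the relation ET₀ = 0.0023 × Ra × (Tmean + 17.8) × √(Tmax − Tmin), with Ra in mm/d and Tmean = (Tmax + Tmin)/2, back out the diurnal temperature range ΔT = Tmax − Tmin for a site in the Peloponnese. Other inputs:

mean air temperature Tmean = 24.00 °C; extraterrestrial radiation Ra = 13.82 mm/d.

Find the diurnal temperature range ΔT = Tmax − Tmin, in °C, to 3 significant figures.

15.4 °C

√ΔT = ET₀ / [0.0023 × Ra × (Tmean+17.8)] = 5.21 / (0.0023 × 13.82 × 41.80) = 3.9213
ΔT = 3.9213² = 15.377 °C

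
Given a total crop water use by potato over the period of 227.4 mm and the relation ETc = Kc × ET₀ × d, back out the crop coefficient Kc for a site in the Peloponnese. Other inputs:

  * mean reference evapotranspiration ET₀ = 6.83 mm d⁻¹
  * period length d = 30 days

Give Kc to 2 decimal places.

1.11

ETc = Kc × ET₀ × d  ⇒  Kc = ETc / (ET₀ × d)
Kc = 227.4 / (6.83 × 30) = 227.4 / 204.90 = 1.1098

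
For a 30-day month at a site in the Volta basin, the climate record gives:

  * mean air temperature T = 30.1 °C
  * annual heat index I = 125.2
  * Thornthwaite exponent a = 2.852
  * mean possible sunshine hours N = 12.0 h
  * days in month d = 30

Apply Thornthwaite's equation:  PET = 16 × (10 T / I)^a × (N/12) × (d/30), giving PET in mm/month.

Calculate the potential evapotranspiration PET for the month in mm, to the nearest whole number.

10T/I = 10 × 30.1 / 125.2 = 2.4042
(10T/I)^a = 2.4042^2.852 = 12.2047
Uncorrected PET = 16 × 12.2047 = 195.275 mm
Correction = (N/12)(d/30) = (12.0/12)(30/30) = 1.0000
PET = 195.275 × 1.0000 = 195.275 mm/month

195 mm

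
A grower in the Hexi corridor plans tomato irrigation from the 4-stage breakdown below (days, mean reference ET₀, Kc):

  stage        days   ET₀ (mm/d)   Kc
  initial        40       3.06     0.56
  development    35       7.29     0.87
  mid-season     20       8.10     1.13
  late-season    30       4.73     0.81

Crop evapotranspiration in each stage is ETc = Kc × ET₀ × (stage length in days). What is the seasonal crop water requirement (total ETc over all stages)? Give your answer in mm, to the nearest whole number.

589 mm

initial: 0.56 × 3.06 × 40 = 68.54 mm
development: 0.87 × 7.29 × 35 = 221.98 mm
mid-season: 1.13 × 8.10 × 20 = 183.06 mm
late-season: 0.81 × 4.73 × 30 = 114.94 mm
Seasonal total = 588.52 mm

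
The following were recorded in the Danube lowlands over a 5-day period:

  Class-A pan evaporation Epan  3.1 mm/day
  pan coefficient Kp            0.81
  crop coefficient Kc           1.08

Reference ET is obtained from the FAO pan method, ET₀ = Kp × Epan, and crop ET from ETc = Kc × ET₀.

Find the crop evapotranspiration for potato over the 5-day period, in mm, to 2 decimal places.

ET₀ = 0.81 × 3.1 = 2.5110 mm/d
ETc = Kc × ET₀ = 1.08 × 2.5110 = 2.7119 mm/d
Over 5 days: 2.7119 × 5 = 13.560 mm

13.56 mm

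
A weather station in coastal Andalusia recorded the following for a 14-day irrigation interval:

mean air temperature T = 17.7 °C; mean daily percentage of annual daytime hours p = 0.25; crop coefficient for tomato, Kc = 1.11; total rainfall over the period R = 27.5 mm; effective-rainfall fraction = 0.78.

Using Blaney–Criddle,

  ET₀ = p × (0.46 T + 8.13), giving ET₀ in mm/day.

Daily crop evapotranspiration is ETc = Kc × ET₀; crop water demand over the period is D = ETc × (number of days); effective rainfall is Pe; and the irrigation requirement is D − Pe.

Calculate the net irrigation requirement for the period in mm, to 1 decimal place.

41.8 mm

ET₀ = 0.25 × (0.46 × 17.7 + 8.13) = 0.25 × 16.272 = 4.0680 mm/d
ETc = Kc × ET₀ = 1.11 × 4.0680 = 4.5155 mm/d
Crop demand D = ETc × 14 d = 4.5155 × 14 = 63.217 mm
Pe = 0.78 × 27.5 = 21.450 mm
D − Pe = 63.217 − 21.450 = 41.767 mm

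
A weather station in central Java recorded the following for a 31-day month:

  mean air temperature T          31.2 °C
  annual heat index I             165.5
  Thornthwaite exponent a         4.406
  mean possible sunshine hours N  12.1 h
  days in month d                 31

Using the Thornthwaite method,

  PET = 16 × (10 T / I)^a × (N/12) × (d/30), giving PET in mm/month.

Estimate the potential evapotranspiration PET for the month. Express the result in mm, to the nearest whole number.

10T/I = 10 × 31.2 / 165.5 = 1.8852
(10T/I)^a = 1.8852^4.406 = 16.3390
Uncorrected PET = 16 × 16.3390 = 261.424 mm
Correction = (N/12)(d/30) = (12.1/12)(31/30) = 1.0419
PET = 261.424 × 1.0419 = 272.378 mm/month

272 mm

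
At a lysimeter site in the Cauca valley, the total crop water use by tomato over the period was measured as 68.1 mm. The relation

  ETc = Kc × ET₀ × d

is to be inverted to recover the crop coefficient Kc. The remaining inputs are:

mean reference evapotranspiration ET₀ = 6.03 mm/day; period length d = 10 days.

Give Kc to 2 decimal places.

1.13

ETc = Kc × ET₀ × d  ⇒  Kc = ETc / (ET₀ × d)
Kc = 68.1 / (6.03 × 10) = 68.1 / 60.30 = 1.1294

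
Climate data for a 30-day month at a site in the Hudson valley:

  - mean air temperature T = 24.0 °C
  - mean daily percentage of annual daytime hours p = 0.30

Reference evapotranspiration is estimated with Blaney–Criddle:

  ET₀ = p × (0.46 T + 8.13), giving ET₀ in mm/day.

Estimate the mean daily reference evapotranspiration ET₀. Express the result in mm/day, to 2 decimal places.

ET₀ = 0.30 × (0.46 × 24.0 + 8.13) = 0.30 × 19.170 = 5.7510 mm/d

5.75 mm/day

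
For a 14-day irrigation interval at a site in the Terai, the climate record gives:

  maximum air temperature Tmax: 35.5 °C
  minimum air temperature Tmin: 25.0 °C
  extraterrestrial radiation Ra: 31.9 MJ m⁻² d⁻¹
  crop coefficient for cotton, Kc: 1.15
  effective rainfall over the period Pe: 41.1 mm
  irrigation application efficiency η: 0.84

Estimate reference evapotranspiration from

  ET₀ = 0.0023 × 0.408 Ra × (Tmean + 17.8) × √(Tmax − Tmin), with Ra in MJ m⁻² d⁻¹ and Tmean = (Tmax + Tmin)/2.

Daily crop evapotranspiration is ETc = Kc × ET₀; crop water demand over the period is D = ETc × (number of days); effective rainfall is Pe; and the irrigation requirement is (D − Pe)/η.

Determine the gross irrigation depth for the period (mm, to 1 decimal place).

Tmean = (35.5 + 25.0)/2 = 30.25 °C
0.408 Ra = 0.408 × 31.9 = 13.0152 mm/d equivalent
ET₀ = 0.0023 × 13.0152 × (30.25 + 17.8) × √10.5 = 0.0023 × 13.0152 × 48.05 × 3.2404 = 4.6609 mm/d
ETc = Kc × ET₀ = 1.15 × 4.6609 = 5.3600 mm/d
Crop demand D = ETc × 14 d = 5.3600 × 14 = 75.040 mm
D − Pe = 75.040 − 41.1 = 33.940 mm
Gross irrigation = 33.940 / 0.84 = 40.405 mm

40.4 mm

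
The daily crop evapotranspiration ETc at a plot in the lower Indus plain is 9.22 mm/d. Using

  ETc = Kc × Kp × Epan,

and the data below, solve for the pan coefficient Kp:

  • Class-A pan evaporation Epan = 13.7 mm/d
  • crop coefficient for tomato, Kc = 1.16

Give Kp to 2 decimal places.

0.58

ETc = Kc × Kp × Epan  ⇒  Kp = ETc / (Kc × Epan)
Kp = 9.22 / (1.16 × 13.7) = 9.22 / 15.892 = 0.5802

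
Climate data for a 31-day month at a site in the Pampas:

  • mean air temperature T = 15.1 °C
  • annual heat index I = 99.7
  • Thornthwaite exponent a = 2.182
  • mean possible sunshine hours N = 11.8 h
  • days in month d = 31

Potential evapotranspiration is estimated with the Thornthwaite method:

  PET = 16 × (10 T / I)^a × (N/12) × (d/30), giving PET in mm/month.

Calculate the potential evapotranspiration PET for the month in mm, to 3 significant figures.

10T/I = 10 × 15.1 / 99.7 = 1.5145
(10T/I)^a = 1.5145^2.182 = 2.4737
Uncorrected PET = 16 × 2.4737 = 39.579 mm
Correction = (N/12)(d/30) = (11.8/12)(31/30) = 1.0161
PET = 39.579 × 1.0161 = 40.216 mm/month

40.2 mm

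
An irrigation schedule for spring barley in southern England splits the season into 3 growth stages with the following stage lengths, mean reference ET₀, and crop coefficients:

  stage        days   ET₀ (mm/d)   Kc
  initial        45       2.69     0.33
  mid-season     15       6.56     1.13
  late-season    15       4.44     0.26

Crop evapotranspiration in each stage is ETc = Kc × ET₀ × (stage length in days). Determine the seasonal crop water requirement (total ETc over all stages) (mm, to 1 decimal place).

initial: 0.33 × 2.69 × 45 = 39.95 mm
mid-season: 1.13 × 6.56 × 15 = 111.19 mm
late-season: 0.26 × 4.44 × 15 = 17.32 mm
Seasonal total = 168.46 mm

168.5 mm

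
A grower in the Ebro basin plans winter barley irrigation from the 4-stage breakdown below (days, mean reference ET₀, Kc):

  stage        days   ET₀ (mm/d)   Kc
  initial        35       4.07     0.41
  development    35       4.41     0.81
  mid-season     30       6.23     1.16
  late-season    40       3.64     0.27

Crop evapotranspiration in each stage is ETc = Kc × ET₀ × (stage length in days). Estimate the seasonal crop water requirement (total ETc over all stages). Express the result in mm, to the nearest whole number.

initial: 0.41 × 4.07 × 35 = 58.40 mm
development: 0.81 × 4.41 × 35 = 125.02 mm
mid-season: 1.16 × 6.23 × 30 = 216.80 mm
late-season: 0.27 × 3.64 × 40 = 39.31 mm
Seasonal total = 439.53 mm

440 mm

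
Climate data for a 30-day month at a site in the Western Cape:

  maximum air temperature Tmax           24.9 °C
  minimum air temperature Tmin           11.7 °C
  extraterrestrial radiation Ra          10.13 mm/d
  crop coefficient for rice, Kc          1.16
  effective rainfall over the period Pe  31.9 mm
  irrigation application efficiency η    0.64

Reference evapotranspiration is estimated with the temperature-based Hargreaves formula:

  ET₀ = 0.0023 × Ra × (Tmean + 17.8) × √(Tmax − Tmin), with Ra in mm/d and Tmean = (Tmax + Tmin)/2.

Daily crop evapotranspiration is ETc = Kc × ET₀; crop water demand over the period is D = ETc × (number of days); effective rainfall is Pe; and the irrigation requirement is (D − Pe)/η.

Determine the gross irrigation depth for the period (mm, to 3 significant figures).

116 mm

Tmean = (24.9 + 11.7)/2 = 18.30 °C
ET₀ = 0.0023 × 10.13 × (18.30 + 17.8) × √13.2 = 0.0023 × 10.13 × 36.10 × 3.6332 = 3.0559 mm/d
ETc = Kc × ET₀ = 1.16 × 3.0559 = 3.5448 mm/d
Crop demand D = ETc × 30 d = 3.5448 × 30 = 106.344 mm
D − Pe = 106.344 − 31.9 = 74.444 mm
Gross irrigation = 74.444 / 0.64 = 116.319 mm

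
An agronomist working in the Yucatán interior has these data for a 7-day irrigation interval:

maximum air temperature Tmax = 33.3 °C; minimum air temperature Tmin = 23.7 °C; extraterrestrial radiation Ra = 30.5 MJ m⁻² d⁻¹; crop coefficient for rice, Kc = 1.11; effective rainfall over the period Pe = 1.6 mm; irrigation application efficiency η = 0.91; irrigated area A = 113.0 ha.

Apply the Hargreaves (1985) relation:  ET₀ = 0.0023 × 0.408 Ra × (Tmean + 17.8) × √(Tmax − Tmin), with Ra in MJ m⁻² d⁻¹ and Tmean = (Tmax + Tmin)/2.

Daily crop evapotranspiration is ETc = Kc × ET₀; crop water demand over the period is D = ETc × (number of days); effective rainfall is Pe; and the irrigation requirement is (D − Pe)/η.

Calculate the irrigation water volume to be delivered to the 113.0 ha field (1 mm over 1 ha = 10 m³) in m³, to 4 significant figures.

37630 m³

Tmean = (33.3 + 23.7)/2 = 28.50 °C
0.408 Ra = 0.408 × 30.5 = 12.4440 mm/d equivalent
ET₀ = 0.0023 × 12.4440 × (28.50 + 17.8) × √9.6 = 0.0023 × 12.4440 × 46.30 × 3.0984 = 4.1059 mm/d
ETc = Kc × ET₀ = 1.11 × 4.1059 = 4.5575 mm/d
Crop demand D = ETc × 7 d = 4.5575 × 7 = 31.903 mm
D − Pe = 31.903 − 1.6 = 30.303 mm
Gross irrigation = 30.303 / 0.91 = 33.300 mm
Volume = 33.300 mm × 113.0 ha × 10 = 37629.0 m³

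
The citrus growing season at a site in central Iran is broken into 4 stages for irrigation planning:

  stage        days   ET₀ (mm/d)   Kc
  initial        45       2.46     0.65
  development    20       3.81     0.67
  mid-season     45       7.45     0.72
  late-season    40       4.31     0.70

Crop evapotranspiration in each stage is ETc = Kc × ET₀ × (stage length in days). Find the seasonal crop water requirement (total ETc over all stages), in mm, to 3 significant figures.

initial: 0.65 × 2.46 × 45 = 71.96 mm
development: 0.67 × 3.81 × 20 = 51.05 mm
mid-season: 0.72 × 7.45 × 45 = 241.38 mm
late-season: 0.70 × 4.31 × 40 = 120.68 mm
Seasonal total = 485.07 mm

485 mm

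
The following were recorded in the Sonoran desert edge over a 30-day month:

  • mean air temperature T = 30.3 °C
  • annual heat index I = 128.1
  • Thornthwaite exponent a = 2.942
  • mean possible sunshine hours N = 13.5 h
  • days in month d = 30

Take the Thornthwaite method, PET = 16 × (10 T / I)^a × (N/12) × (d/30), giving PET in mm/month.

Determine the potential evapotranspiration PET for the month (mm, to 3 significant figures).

227 mm

10T/I = 10 × 30.3 / 128.1 = 2.3653
(10T/I)^a = 2.3653^2.942 = 12.5885
Uncorrected PET = 16 × 12.5885 = 201.416 mm
Correction = (N/12)(d/30) = (13.5/12)(30/30) = 1.1250
PET = 201.416 × 1.1250 = 226.593 mm/month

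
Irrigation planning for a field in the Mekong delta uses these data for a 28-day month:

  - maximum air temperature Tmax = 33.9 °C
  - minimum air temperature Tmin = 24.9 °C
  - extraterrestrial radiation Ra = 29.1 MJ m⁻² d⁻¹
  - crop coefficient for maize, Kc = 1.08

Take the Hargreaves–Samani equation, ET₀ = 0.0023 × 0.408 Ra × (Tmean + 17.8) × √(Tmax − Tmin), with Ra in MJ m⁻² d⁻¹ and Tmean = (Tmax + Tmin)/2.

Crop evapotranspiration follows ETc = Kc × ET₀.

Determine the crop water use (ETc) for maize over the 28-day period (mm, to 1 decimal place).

116.9 mm

Tmean = (33.9 + 24.9)/2 = 29.40 °C
0.408 Ra = 0.408 × 29.1 = 11.8728 mm/d equivalent
ET₀ = 0.0023 × 11.8728 × (29.40 + 17.8) × √9.0 = 0.0023 × 11.8728 × 47.20 × 3.0000 = 3.8667 mm/d
ETc = Kc × ET₀ = 1.08 × 3.8667 = 4.1760 mm/d
Over 28 days: 4.1760 × 28 = 116.928 mm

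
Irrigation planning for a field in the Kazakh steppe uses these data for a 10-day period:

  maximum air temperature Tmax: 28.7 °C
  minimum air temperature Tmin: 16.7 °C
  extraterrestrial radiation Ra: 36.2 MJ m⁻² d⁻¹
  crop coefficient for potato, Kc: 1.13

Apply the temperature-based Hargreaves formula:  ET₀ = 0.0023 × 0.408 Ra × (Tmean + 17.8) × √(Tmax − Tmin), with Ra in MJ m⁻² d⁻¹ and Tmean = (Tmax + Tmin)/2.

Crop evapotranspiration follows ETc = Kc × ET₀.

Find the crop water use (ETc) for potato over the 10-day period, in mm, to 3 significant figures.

53.9 mm

Tmean = (28.7 + 16.7)/2 = 22.70 °C
0.408 Ra = 0.408 × 36.2 = 14.7696 mm/d equivalent
ET₀ = 0.0023 × 14.7696 × (22.70 + 17.8) × √12.0 = 0.0023 × 14.7696 × 40.50 × 3.4641 = 4.7659 mm/d
ETc = Kc × ET₀ = 1.13 × 4.7659 = 5.3855 mm/d
Over 10 days: 5.3855 × 10 = 53.855 mm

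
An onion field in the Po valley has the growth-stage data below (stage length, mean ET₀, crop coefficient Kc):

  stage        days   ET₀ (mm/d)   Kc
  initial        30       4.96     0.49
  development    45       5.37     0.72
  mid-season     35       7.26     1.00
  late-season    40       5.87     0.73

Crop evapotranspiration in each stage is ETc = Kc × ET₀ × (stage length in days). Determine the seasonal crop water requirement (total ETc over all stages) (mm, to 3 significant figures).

672 mm

initial: 0.49 × 4.96 × 30 = 72.91 mm
development: 0.72 × 5.37 × 45 = 173.99 mm
mid-season: 1.00 × 7.26 × 35 = 254.10 mm
late-season: 0.73 × 5.87 × 40 = 171.40 mm
Seasonal total = 672.40 mm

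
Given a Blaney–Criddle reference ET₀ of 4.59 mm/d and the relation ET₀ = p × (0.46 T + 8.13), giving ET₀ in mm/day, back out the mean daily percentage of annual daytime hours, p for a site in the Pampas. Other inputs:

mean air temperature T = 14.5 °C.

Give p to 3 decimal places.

p = ET₀ / (0.46 T + 8.13) = 4.59 / (0.46 × 14.5 + 8.13) = 4.59 / 14.800 = 0.3101

0.310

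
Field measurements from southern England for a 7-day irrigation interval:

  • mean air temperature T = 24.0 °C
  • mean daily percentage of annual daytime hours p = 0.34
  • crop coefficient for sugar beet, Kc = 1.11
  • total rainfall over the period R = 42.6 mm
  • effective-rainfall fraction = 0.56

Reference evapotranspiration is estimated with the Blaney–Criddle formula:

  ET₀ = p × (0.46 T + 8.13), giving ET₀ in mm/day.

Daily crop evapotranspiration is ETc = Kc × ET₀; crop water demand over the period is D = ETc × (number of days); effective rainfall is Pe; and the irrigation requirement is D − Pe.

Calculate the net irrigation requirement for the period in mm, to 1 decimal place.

ET₀ = 0.34 × (0.46 × 24.0 + 8.13) = 0.34 × 19.170 = 6.5178 mm/d
ETc = Kc × ET₀ = 1.11 × 6.5178 = 7.2348 mm/d
Crop demand D = ETc × 7 d = 7.2348 × 7 = 50.644 mm
Pe = 0.56 × 42.6 = 23.856 mm
D − Pe = 50.644 − 23.856 = 26.788 mm

26.8 mm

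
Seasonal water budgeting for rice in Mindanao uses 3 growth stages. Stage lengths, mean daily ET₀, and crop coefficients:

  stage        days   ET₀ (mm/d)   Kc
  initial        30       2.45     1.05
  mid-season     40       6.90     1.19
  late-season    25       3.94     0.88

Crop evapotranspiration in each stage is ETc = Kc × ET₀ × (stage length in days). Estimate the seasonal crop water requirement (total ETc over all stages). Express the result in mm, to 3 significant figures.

492 mm

initial: 1.05 × 2.45 × 30 = 77.18 mm
mid-season: 1.19 × 6.90 × 40 = 328.44 mm
late-season: 0.88 × 3.94 × 25 = 86.68 mm
Seasonal total = 492.30 mm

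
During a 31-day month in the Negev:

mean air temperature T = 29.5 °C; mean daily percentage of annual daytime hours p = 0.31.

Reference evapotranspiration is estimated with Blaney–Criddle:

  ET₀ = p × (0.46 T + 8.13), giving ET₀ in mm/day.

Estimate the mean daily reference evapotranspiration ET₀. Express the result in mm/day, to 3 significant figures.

6.73 mm/day

ET₀ = 0.31 × (0.46 × 29.5 + 8.13) = 0.31 × 21.700 = 6.7270 mm/d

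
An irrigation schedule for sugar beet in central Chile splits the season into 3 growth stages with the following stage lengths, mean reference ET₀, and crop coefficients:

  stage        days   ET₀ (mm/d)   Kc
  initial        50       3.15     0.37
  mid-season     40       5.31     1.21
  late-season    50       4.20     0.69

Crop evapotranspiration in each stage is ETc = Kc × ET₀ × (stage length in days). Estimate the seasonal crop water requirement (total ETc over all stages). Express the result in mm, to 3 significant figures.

initial: 0.37 × 3.15 × 50 = 58.28 mm
mid-season: 1.21 × 5.31 × 40 = 257.00 mm
late-season: 0.69 × 4.20 × 50 = 144.90 mm
Seasonal total = 460.18 mm

460 mm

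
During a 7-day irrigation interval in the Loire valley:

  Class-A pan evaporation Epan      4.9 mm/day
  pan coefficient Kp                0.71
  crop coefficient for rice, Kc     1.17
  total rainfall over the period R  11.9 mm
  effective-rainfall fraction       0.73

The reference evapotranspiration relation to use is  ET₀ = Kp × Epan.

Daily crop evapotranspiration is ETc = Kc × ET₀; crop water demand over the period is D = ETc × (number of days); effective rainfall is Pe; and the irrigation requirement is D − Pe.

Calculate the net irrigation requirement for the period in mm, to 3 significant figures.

19.8 mm

ET₀ = 0.71 × 4.9 = 3.4790 mm/d
ETc = Kc × ET₀ = 1.17 × 3.4790 = 4.0704 mm/d
Crop demand D = ETc × 7 d = 4.0704 × 7 = 28.493 mm
Pe = 0.73 × 11.9 = 8.687 mm
D − Pe = 28.493 − 8.687 = 19.806 mm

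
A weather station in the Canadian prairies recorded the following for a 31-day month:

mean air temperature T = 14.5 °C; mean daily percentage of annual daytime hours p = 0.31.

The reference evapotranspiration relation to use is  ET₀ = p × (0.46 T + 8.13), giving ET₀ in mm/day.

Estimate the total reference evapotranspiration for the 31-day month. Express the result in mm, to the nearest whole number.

ET₀ = 0.31 × (0.46 × 14.5 + 8.13) = 0.31 × 14.800 = 4.5880 mm/d
Monthly total = 4.5880 × 31 = 142.228 mm

142 mm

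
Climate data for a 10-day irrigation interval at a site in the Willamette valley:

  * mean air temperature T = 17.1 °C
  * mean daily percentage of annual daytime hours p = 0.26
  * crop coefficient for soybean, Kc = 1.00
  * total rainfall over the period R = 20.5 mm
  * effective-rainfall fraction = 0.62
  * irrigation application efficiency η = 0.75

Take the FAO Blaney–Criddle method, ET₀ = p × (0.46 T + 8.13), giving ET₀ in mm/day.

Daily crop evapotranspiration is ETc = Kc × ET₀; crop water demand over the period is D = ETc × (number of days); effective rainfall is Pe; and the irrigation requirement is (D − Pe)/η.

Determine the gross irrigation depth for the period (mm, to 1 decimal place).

38.5 mm

ET₀ = 0.26 × (0.46 × 17.1 + 8.13) = 0.26 × 15.996 = 4.1590 mm/d
ETc = Kc × ET₀ = 1.00 × 4.1590 = 4.1590 mm/d
Crop demand D = ETc × 10 d = 4.1590 × 10 = 41.590 mm
Pe = 0.62 × 20.5 = 12.710 mm
D − Pe = 41.590 − 12.710 = 28.880 mm
Gross irrigation = 28.880 / 0.75 = 38.507 mm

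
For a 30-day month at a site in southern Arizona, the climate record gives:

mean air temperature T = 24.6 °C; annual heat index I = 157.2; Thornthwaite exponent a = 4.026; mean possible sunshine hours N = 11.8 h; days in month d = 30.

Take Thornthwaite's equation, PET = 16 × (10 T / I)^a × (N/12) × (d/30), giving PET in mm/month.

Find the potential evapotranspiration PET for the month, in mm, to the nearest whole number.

10T/I = 10 × 24.6 / 157.2 = 1.5649
(10T/I)^a = 1.5649^4.026 = 6.0674
Uncorrected PET = 16 × 6.0674 = 97.078 mm
Correction = (N/12)(d/30) = (11.8/12)(30/30) = 0.9833
PET = 97.078 × 0.9833 = 95.457 mm/month

95 mm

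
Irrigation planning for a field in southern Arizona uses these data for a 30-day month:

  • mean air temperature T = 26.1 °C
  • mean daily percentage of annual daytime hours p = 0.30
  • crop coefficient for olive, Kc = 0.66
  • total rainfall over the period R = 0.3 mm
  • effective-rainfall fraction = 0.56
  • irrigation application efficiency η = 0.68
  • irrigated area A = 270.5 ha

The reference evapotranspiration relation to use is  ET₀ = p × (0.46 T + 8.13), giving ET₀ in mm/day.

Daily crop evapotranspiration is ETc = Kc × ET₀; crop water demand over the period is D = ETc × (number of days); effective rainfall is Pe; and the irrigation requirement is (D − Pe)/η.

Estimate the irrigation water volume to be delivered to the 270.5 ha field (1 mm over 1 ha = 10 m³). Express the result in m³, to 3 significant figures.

475000 m³

ET₀ = 0.30 × (0.46 × 26.1 + 8.13) = 0.30 × 20.136 = 6.0408 mm/d
ETc = Kc × ET₀ = 0.66 × 6.0408 = 3.9869 mm/d
Crop demand D = ETc × 30 d = 3.9869 × 30 = 119.607 mm
Pe = 0.56 × 0.3 = 0.168 mm
D − Pe = 119.607 − 0.168 = 119.439 mm
Gross irrigation = 119.439 / 0.68 = 175.646 mm
Volume = 175.646 mm × 270.5 ha × 10 = 475122.4 m³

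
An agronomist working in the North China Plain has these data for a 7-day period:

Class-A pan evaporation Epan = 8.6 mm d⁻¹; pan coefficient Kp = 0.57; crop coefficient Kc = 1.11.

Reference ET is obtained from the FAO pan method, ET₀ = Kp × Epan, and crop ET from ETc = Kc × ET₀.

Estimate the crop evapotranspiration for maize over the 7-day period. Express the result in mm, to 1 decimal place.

ET₀ = 0.57 × 8.6 = 4.9020 mm/d
ETc = Kc × ET₀ = 1.11 × 4.9020 = 5.4412 mm/d
Over 7 days: 5.4412 × 7 = 38.088 mm

38.1 mm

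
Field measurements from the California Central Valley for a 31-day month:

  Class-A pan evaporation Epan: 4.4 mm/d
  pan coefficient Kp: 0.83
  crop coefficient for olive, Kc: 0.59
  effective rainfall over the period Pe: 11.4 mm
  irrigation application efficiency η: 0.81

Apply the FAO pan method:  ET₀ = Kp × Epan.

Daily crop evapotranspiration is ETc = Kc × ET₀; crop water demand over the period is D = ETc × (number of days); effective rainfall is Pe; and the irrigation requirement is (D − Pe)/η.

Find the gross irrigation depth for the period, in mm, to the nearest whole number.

68 mm

ET₀ = 0.83 × 4.4 = 3.6520 mm/d
ETc = Kc × ET₀ = 0.59 × 3.6520 = 2.1547 mm/d
Crop demand D = ETc × 31 d = 2.1547 × 31 = 66.796 mm
D − Pe = 66.796 − 11.4 = 55.396 mm
Gross irrigation = 55.396 / 0.81 = 68.390 mm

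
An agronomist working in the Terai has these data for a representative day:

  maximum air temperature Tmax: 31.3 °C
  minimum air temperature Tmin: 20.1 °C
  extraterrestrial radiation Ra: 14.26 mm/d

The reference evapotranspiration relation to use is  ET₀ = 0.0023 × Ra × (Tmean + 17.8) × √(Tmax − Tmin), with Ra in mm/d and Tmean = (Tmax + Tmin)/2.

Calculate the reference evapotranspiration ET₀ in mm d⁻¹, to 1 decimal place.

4.8 mm d⁻¹

Tmean = (31.3 + 20.1)/2 = 25.70 °C
ET₀ = 0.0023 × 14.26 × (25.70 + 17.8) × √11.2 = 0.0023 × 14.26 × 43.50 × 3.3466 = 4.7746 mm/d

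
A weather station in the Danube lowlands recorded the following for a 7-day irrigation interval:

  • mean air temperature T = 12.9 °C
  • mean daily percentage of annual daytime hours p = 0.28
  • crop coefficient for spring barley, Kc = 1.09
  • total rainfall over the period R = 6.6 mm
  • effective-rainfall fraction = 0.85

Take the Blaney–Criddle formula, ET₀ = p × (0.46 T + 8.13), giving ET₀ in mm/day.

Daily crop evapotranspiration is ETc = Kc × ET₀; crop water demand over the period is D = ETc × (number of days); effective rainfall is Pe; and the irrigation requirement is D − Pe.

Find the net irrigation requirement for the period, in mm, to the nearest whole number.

ET₀ = 0.28 × (0.46 × 12.9 + 8.13) = 0.28 × 14.064 = 3.9379 mm/d
ETc = Kc × ET₀ = 1.09 × 3.9379 = 4.2923 mm/d
Crop demand D = ETc × 7 d = 4.2923 × 7 = 30.046 mm
Pe = 0.85 × 6.6 = 5.610 mm
D − Pe = 30.046 − 5.610 = 24.436 mm

24 mm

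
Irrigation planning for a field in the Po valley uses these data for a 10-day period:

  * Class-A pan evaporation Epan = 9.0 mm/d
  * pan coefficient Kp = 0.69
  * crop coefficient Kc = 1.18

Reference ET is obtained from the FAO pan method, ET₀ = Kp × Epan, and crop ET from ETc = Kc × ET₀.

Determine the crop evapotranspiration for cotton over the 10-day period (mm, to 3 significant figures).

ET₀ = 0.69 × 9.0 = 6.2100 mm/d
ETc = Kc × ET₀ = 1.18 × 6.2100 = 7.3278 mm/d
Over 10 days: 7.3278 × 10 = 73.278 mm

73.3 mm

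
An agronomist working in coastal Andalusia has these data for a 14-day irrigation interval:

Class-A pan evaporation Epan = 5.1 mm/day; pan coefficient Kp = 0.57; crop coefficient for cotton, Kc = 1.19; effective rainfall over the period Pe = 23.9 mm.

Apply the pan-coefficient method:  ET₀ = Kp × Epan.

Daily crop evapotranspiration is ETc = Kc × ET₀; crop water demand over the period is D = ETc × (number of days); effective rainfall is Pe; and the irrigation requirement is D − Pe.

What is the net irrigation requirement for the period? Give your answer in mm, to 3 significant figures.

24.5 mm

ET₀ = 0.57 × 5.1 = 2.9070 mm/d
ETc = Kc × ET₀ = 1.19 × 2.9070 = 3.4593 mm/d
Crop demand D = ETc × 14 d = 3.4593 × 14 = 48.430 mm
D − Pe = 48.430 − 23.9 = 24.530 mm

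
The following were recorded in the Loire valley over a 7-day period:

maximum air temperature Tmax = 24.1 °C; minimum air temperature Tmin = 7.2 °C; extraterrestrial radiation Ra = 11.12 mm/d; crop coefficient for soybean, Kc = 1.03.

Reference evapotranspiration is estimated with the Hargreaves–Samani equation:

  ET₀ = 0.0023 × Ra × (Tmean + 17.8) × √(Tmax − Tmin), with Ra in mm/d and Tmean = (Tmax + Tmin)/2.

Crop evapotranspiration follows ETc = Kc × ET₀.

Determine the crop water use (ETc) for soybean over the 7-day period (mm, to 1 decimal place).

Tmean = (24.1 + 7.2)/2 = 15.65 °C
ET₀ = 0.0023 × 11.12 × (15.65 + 17.8) × √16.9 = 0.0023 × 11.12 × 33.45 × 4.1110 = 3.5170 mm/d
ETc = Kc × ET₀ = 1.03 × 3.5170 = 3.6225 mm/d
Over 7 days: 3.6225 × 7 = 25.358 mm

25.4 mm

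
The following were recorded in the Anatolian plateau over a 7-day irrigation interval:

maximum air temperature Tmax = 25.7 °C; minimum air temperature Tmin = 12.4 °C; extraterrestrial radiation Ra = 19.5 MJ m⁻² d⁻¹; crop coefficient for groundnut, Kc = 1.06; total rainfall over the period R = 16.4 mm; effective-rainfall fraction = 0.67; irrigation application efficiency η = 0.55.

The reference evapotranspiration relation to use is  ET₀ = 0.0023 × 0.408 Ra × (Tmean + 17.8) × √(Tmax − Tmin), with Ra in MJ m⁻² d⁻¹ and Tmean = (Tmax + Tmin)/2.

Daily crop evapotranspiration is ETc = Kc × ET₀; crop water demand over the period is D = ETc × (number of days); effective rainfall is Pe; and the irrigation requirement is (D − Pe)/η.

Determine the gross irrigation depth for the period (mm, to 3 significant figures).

Tmean = (25.7 + 12.4)/2 = 19.05 °C
0.408 Ra = 0.408 × 19.5 = 7.9560 mm/d equivalent
ET₀ = 0.0023 × 7.9560 × (19.05 + 17.8) × √13.3 = 0.0023 × 7.9560 × 36.85 × 3.6469 = 2.4591 mm/d
ETc = Kc × ET₀ = 1.06 × 2.4591 = 2.6066 mm/d
Crop demand D = ETc × 7 d = 2.6066 × 7 = 18.246 mm
Pe = 0.67 × 16.4 = 10.988 mm
D − Pe = 18.246 − 10.988 = 7.258 mm
Gross irrigation = 7.258 / 0.55 = 13.196 mm

13.2 mm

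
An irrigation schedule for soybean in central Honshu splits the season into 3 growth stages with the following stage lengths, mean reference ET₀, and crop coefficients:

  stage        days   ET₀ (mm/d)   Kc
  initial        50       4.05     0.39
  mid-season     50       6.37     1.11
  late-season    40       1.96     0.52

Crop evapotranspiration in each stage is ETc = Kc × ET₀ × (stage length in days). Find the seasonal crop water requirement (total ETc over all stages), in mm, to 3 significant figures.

initial: 0.39 × 4.05 × 50 = 78.98 mm
mid-season: 1.11 × 6.37 × 50 = 353.54 mm
late-season: 0.52 × 1.96 × 40 = 40.77 mm
Seasonal total = 473.29 mm

473 mm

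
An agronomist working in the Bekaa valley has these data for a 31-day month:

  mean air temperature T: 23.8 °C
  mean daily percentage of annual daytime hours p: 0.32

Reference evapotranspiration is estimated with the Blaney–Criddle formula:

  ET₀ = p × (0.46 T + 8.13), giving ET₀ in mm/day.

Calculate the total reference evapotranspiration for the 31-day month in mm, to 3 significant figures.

189 mm

ET₀ = 0.32 × (0.46 × 23.8 + 8.13) = 0.32 × 19.078 = 6.1050 mm/d
Monthly total = 6.1050 × 31 = 189.255 mm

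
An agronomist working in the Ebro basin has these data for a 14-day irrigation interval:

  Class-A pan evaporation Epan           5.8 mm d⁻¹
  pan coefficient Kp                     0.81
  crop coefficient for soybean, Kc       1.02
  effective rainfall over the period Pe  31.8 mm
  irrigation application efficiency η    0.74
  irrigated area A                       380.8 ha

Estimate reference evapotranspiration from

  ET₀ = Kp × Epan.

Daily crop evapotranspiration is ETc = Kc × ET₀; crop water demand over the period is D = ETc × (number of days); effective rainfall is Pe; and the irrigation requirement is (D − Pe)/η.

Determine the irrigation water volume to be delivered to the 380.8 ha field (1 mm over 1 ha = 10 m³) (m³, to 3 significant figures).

ET₀ = 0.81 × 5.8 = 4.6980 mm/d
ETc = Kc × ET₀ = 1.02 × 4.6980 = 4.7920 mm/d
Crop demand D = ETc × 14 d = 4.7920 × 14 = 67.088 mm
D − Pe = 67.088 − 31.8 = 35.288 mm
Gross irrigation = 35.288 / 0.74 = 47.686 mm
Volume = 47.686 mm × 380.8 ha × 10 = 181588.3 m³

182000 m³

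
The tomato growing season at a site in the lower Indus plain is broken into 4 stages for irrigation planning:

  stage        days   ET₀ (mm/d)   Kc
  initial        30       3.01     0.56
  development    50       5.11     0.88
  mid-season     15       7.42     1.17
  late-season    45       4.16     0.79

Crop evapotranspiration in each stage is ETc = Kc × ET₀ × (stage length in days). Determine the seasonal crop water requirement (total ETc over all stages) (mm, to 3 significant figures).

initial: 0.56 × 3.01 × 30 = 50.57 mm
development: 0.88 × 5.11 × 50 = 224.84 mm
mid-season: 1.17 × 7.42 × 15 = 130.22 mm
late-season: 0.79 × 4.16 × 45 = 147.89 mm
Seasonal total = 553.52 mm

554 mm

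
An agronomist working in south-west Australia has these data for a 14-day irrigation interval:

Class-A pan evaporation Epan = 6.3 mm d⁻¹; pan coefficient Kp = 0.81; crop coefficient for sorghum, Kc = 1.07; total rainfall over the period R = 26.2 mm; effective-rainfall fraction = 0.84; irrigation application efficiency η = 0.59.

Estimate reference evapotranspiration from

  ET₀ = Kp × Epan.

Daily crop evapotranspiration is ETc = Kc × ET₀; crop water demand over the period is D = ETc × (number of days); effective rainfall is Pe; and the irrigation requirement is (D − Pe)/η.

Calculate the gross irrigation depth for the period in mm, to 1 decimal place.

ET₀ = 0.81 × 6.3 = 5.1030 mm/d
ETc = Kc × ET₀ = 1.07 × 5.1030 = 5.4602 mm/d
Crop demand D = ETc × 14 d = 5.4602 × 14 = 76.443 mm
Pe = 0.84 × 26.2 = 22.008 mm
D − Pe = 76.443 − 22.008 = 54.435 mm
Gross irrigation = 54.435 / 0.59 = 92.263 mm

92.3 mm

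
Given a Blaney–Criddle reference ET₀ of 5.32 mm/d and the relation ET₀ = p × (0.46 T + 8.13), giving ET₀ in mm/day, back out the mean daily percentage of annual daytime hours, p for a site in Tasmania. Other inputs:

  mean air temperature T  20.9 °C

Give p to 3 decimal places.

p = ET₀ / (0.46 T + 8.13) = 5.32 / (0.46 × 20.9 + 8.13) = 5.32 / 17.744 = 0.2998

0.300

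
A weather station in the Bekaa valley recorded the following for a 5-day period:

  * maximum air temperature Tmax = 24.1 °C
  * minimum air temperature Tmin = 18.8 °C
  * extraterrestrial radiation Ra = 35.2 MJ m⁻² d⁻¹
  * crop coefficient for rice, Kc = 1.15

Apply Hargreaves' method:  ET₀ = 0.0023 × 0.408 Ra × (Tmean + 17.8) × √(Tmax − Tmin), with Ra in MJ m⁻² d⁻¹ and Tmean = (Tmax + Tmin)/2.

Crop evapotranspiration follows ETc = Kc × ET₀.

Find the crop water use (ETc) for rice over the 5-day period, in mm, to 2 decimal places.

17.16 mm

Tmean = (24.1 + 18.8)/2 = 21.45 °C
0.408 Ra = 0.408 × 35.2 = 14.3616 mm/d equivalent
ET₀ = 0.0023 × 14.3616 × (21.45 + 17.8) × √5.3 = 0.0023 × 14.3616 × 39.25 × 2.3022 = 2.9848 mm/d
ETc = Kc × ET₀ = 1.15 × 2.9848 = 3.4325 mm/d
Over 5 days: 3.4325 × 5 = 17.163 mm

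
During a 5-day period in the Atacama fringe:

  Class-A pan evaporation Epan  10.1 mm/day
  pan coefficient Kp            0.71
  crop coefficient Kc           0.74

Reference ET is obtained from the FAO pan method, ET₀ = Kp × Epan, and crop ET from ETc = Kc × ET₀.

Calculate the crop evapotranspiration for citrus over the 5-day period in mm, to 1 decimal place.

ET₀ = 0.71 × 10.1 = 7.1710 mm/d
ETc = Kc × ET₀ = 0.74 × 7.1710 = 5.3065 mm/d
Over 5 days: 5.3065 × 5 = 26.533 mm

26.5 mm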